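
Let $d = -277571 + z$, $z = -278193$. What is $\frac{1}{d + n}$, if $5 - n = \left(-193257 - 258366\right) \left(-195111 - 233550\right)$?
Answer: $- \frac{1}{193593722562} \approx -5.1655 \cdot 10^{-12}$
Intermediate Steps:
$d = -555764$ ($d = -277571 - 278193 = -555764$)
$n = -193593166798$ ($n = 5 - \left(-193257 - 258366\right) \left(-195111 - 233550\right) = 5 - \left(-451623\right) \left(-428661\right) = 5 - 193593166803 = -193593166798$)
$\frac{1}{d + n} = \frac{1}{-555764 - 193593166798} = \frac{1}{-193593722562} = - \frac{1}{193593722562}$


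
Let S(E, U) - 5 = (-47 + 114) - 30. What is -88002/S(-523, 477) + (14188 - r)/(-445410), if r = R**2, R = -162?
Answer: -466624577/222705 ≈ -2095.3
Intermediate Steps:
S(E, U) = 42 (S(E, U) = 5 + ((-47 + 114) - 30) = 5 + (67 - 30) = 5 + 37 = 42)
r = 26244 (r = (-162)**2 = 26244)
-88002/S(-523, 477) + (14188 - r)/(-445410) = -88002/42 + (14188 - 1*26244)/(-445410) = -88002*1/42 + (14188 - 26244)*(-1/445410) = -14667/7 - 12056*(-1/445410) = -14667/7 + 6028/222705 = -466624577/222705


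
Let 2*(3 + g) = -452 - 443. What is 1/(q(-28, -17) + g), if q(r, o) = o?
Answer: -2/935 ≈ -0.0021390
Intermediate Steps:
g = -901/2 (g = -3 + (-452 - 443)/2 = -3 + (1/2)*(-895) = -3 - 895/2 = -901/2 ≈ -450.50)
1/(q(-28, -17) + g) = 1/(-17 - 901/2) = 1/(-935/2) = -2/935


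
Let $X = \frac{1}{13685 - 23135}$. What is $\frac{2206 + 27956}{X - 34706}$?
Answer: $- \frac{285030900}{327971701} \approx -0.86907$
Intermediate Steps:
$X = - \frac{1}{9450}$ ($X = \frac{1}{-9450} = - \frac{1}{9450} \approx -0.00010582$)
$\frac{2206 + 27956}{X - 34706} = \frac{2206 + 27956}{- \frac{1}{9450} - 34706} = \frac{30162}{- \frac{327971701}{9450}} = 30162 \left(- \frac{9450}{327971701}\right) = - \frac{285030900}{327971701}$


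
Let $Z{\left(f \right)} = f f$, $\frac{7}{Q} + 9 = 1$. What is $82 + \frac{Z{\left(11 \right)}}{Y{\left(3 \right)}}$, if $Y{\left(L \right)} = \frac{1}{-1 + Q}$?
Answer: $- \frac{1159}{8} \approx -144.88$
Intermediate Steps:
$Q = - \frac{7}{8}$ ($Q = \frac{7}{-9 + 1} = \frac{7}{-8} = 7 \left(- \frac{1}{8}\right) = - \frac{7}{8} \approx -0.875$)
$Z{\left(f \right)} = f^{2}$
$Y{\left(L \right)} = - \frac{8}{15}$ ($Y{\left(L \right)} = \frac{1}{-1 - \frac{7}{8}} = \frac{1}{- \frac{15}{8}} = - \frac{8}{15}$)
$82 + \frac{Z{\left(11 \right)}}{Y{\left(3 \right)}} = 82 + \frac{11^{2}}{- \frac{8}{15}} = 82 - \frac{1815}{8} = - \frac{1159}{8}$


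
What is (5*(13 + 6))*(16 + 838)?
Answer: 81130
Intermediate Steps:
(5*(13 + 6))*(16 + 838) = (5*19)*854 = 95*854 = 81130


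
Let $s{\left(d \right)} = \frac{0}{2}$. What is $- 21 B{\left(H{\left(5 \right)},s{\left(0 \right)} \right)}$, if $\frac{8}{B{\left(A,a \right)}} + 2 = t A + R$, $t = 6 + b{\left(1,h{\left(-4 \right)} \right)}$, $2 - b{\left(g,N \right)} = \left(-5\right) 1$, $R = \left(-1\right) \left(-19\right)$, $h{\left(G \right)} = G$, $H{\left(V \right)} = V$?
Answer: $- \frac{84}{41} \approx -2.0488$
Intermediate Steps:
$s{\left(d \right)} = 0$ ($s{\left(d \right)} = 0 \cdot \frac{1}{2} = 0$)
$R = 19$
$b{\left(g,N \right)} = 7$ ($b{\left(g,N \right)} = 2 - \left(-5\right) 1 = 2 - -5 = 2 + 5 = 7$)
$t = 13$ ($t = 6 + 7 = 13$)
$B{\left(A,a \right)} = \frac{8}{17 + 13 A}$ ($B{\left(A,a \right)} = \frac{8}{-2 + \left(13 A + 19\right)} = \frac{8}{-2 + \left(19 + 13 A\right)} = \frac{8}{17 + 13 A}$)
$- 21 B{\left(H{\left(5 \right)},s{\left(0 \right)} \right)} = - 21 \frac{8}{17 + 13 \cdot 5} = - 21 \frac{8}{17 + 65} = - 21 \cdot \frac{8}{82} = - 21 \cdot 8 \cdot \frac{1}{82} = \left(-21\right) \frac{4}{41} = - \frac{84}{41}$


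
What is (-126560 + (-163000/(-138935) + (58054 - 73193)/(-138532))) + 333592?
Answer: 796951574836481/3849388684 ≈ 2.0703e+5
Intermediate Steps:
(-126560 + (-163000/(-138935) + (58054 - 73193)/(-138532))) + 333592 = (-126560 + (-163000*(-1/138935) - 15139*(-1/138532))) + 333592 = (-126560 + (32600/27787 + 15139/138532)) + 333592 = (-126560 + 4936810593/3849388684) + 333592 = -487173695036447/3849388684 + 333592 = 796951574836481/3849388684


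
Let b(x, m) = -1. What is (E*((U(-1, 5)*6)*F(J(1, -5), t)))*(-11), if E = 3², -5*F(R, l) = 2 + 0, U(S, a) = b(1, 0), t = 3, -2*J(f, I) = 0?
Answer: -1188/5 ≈ -237.60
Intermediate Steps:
J(f, I) = 0 (J(f, I) = -½*0 = 0)
U(S, a) = -1
F(R, l) = -⅖ (F(R, l) = -(2 + 0)/5 = -⅕*2 = -⅖)
E = 9
(E*((U(-1, 5)*6)*F(J(1, -5), t)))*(-11) = (9*(-1*6*(-⅖)))*(-11) = (9*(-6*(-⅖)))*(-11) = (9*(12/5))*(-11) = (108/5)*(-11) = -1188/5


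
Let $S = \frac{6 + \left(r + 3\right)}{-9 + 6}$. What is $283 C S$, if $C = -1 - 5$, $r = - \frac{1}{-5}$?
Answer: $\frac{26036}{5} \approx 5207.2$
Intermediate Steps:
$r = \frac{1}{5}$ ($r = \left(-1\right) \left(- \frac{1}{5}\right) = \frac{1}{5} \approx 0.2$)
$S = - \frac{46}{15}$ ($S = \frac{6 + \left(\frac{1}{5} + 3\right)}{-9 + 6} = \frac{6 + \frac{16}{5}}{-3} = \frac{46}{5} \left(- \frac{1}{3}\right) = - \frac{46}{15} \approx -3.0667$)
$C = -6$
$283 C S = 283 \left(\left(-6\right) \left(- \frac{46}{15}\right)\right) = 283 \cdot \frac{92}{5} = \frac{26036}{5}$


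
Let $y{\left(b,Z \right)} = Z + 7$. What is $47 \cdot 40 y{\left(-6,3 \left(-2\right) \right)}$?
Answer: $1880$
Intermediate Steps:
$y{\left(b,Z \right)} = 7 + Z$
$47 \cdot 40 y{\left(-6,3 \left(-2\right) \right)} = 47 \cdot 40 \left(7 + 3 \left(-2\right)\right) = 1880 \left(7 - 6\right) = 1880 \cdot 1 = 1880$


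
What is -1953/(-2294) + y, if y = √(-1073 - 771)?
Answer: 63/74 + 2*I*√461 ≈ 0.85135 + 42.942*I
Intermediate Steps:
y = 2*I*√461 (y = √(-1844) = 2*I*√461 ≈ 42.942*I)
-1953/(-2294) + y = -1953/(-2294) + 2*I*√461 = -1953*(-1/2294) + 2*I*√461 = 63/74 + 2*I*√461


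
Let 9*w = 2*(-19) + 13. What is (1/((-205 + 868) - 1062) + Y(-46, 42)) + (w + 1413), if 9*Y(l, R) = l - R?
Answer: 1676329/1197 ≈ 1400.4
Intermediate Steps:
Y(l, R) = -R/9 + l/9 (Y(l, R) = (l - R)/9 = -R/9 + l/9)
w = -25/9 (w = (2*(-19) + 13)/9 = (-38 + 13)/9 = (⅑)*(-25) = -25/9 ≈ -2.7778)
(1/((-205 + 868) - 1062) + Y(-46, 42)) + (w + 1413) = (1/((-205 + 868) - 1062) + (-⅑*42 + (⅑)*(-46))) + (-25/9 + 1413) = (1/(663 - 1062) + (-14/3 - 46/9)) + 12692/9 = (1/(-399) - 88/9) + 12692/9 = (-1/399 - 88/9) + 12692/9 = -11707/1197 + 12692/9 = 1676329/1197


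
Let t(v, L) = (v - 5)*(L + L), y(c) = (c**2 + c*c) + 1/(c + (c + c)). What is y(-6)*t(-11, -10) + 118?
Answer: 208262/9 ≈ 23140.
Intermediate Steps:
y(c) = 2*c**2 + 1/(3*c) (y(c) = (c**2 + c**2) + 1/(c + 2*c) = 2*c**2 + 1/(3*c))
t(v, L) = 2*L*(-5 + v) (t(v, L) = (-5 + v)*(2*L) = 2*L*(-5 + v))
y(-6)*t(-11, -10) + 118 = ((1/3)*(1 + 6*(-6)**3)/(-6))*(2*(-10)*(-5 - 11)) + 118 = ((1/3)*(-1/6)*(1 + 6*(-216)))*(2*(-10)*(-16)) + 118 = ((1/3)*(-1/6)*(1 - 1296))*320 + 118 = ((1/3)*(-1/6)*(-1295))*320 + 118 = (1295/18)*320 + 118 = 207200/9 + 118 = 208262/9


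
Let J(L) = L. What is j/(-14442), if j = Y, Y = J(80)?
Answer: -40/7221 ≈ -0.0055394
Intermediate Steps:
Y = 80
j = 80
j/(-14442) = 80/(-14442) = 80*(-1/14442) = -40/7221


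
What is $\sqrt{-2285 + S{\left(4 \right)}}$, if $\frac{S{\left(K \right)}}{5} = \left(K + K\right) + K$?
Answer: $5 i \sqrt{89} \approx 47.17 i$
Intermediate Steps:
$S{\left(K \right)} = 15 K$ ($S{\left(K \right)} = 5 \left(\left(K + K\right) + K\right) = 5 \left(2 K + K\right) = 5 \cdot 3 K = 15 K$)
$\sqrt{-2285 + S{\left(4 \right)}} = \sqrt{-2285 + 15 \cdot 4} = \sqrt{-2285 + 60} = \sqrt{-2225} = 5 i \sqrt{89}$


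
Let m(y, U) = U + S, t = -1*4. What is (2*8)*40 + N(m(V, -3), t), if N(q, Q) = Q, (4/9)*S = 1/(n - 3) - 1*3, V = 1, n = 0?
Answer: 636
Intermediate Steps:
t = -4
S = -15/2 (S = 9*(1/(0 - 3) - 1*3)/4 = 9*(1/(-3) - 3)/4 = 9*(-1/3 - 3)/4 = (9/4)*(-10/3) = -15/2 ≈ -7.5000)
m(y, U) = -15/2 + U (m(y, U) = U - 15/2 = -15/2 + U)
(2*8)*40 + N(m(V, -3), t) = (2*8)*40 - 4 = 16*40 - 4 = 640 - 4 = 636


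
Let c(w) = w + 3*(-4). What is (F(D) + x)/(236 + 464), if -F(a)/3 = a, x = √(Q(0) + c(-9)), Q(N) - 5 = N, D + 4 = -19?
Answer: 69/700 + I/175 ≈ 0.098571 + 0.0057143*I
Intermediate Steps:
D = -23 (D = -4 - 19 = -23)
Q(N) = 5 + N
c(w) = -12 + w (c(w) = w - 12 = -12 + w)
x = 4*I (x = √((5 + 0) + (-12 - 9)) = √(5 - 21) = √(-16) = 4*I ≈ 4.0*I)
F(a) = -3*a
(F(D) + x)/(236 + 464) = (-3*(-23) + 4*I)/(236 + 464) = (69 + 4*I)/700 = (69 + 4*I)*(1/700) = 69/700 + I/175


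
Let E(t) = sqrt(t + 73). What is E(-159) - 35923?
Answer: -35923 + I*sqrt(86) ≈ -35923.0 + 9.2736*I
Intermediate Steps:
E(t) = sqrt(73 + t)
E(-159) - 35923 = sqrt(73 - 159) - 35923 = sqrt(-86) - 35923 = I*sqrt(86) - 35923 = -35923 + I*sqrt(86)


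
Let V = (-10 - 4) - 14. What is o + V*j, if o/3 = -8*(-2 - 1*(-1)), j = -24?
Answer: 696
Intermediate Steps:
V = -28 (V = -14 - 14 = -28)
o = 24 (o = 3*(-8*(-2 - 1*(-1))) = 3*(-8*(-2 + 1)) = 3*(-8*(-1)) = 3*8 = 24)
o + V*j = 24 - 28*(-24) = 24 + 672 = 696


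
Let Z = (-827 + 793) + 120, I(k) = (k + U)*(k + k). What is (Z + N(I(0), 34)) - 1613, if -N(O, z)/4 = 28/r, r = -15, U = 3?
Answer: -22793/15 ≈ -1519.5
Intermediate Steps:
I(k) = 2*k*(3 + k) (I(k) = (k + 3)*(k + k) = (3 + k)*(2*k) = 2*k*(3 + k))
Z = 86 (Z = -34 + 120 = 86)
N(O, z) = 112/15 (N(O, z) = -112/(-15) = -112*(-1)/15 = -4*(-28/15) = 112/15)
(Z + N(I(0), 34)) - 1613 = (86 + 112/15) - 1613 = 1402/15 - 1613 = -22793/15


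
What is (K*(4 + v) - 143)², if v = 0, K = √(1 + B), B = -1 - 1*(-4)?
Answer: 18225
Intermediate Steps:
B = 3 (B = -1 + 4 = 3)
K = 2 (K = √(1 + 3) = √4 = 2)
(K*(4 + v) - 143)² = (2*(4 + 0) - 143)² = (2*4 - 143)² = (8 - 143)² = (-135)² = 18225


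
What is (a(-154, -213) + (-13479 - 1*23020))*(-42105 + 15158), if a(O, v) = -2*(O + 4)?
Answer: 975454453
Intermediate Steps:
a(O, v) = -8 - 2*O (a(O, v) = -2*(4 + O) = -8 - 2*O)
(a(-154, -213) + (-13479 - 1*23020))*(-42105 + 15158) = ((-8 - 2*(-154)) + (-13479 - 1*23020))*(-42105 + 15158) = ((-8 + 308) + (-13479 - 23020))*(-26947) = (300 - 36499)*(-26947) = -36199*(-26947) = 975454453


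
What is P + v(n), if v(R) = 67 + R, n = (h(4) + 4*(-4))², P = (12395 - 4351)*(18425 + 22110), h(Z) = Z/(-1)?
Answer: 326064007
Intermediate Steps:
h(Z) = -Z (h(Z) = Z*(-1) = -Z)
P = 326063540 (P = 8044*40535 = 326063540)
n = 400 (n = (-1*4 + 4*(-4))² = (-4 - 16)² = (-20)² = 400)
P + v(n) = 326063540 + (67 + 400) = 326063540 + 467 = 326064007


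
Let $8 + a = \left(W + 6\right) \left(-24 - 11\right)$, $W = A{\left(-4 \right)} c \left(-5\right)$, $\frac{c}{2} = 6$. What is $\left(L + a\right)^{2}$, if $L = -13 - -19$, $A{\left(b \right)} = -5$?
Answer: $114746944$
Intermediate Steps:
$c = 12$ ($c = 2 \cdot 6 = 12$)
$L = 6$ ($L = -13 + 19 = 6$)
$W = 300$ ($W = \left(-5\right) 12 \left(-5\right) = \left(-60\right) \left(-5\right) = 300$)
$a = -10718$ ($a = -8 + \left(300 + 6\right) \left(-24 - 11\right) = -8 + 306 \left(-35\right) = -8 - 10710 = -10718$)
$\left(L + a\right)^{2} = \left(6 - 10718\right)^{2} = \left(-10712\right)^{2} = 114746944$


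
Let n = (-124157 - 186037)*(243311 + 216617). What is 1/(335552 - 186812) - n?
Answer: 21220275603199681/148740 ≈ 1.4267e+11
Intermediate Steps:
n = -142666906032 (n = -310194*459928 = -142666906032)
1/(335552 - 186812) - n = 1/(335552 - 186812) - 1*(-142666906032) = 1/148740 + 142666906032 = 21220275603199681/148740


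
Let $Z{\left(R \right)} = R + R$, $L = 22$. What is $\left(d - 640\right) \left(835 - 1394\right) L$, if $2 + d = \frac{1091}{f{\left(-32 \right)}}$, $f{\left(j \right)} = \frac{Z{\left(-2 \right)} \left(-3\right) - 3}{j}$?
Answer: $\frac{500405620}{9} \approx 5.5601 \cdot 10^{7}$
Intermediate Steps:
$Z{\left(R \right)} = 2 R$
$f{\left(j \right)} = \frac{9}{j}$ ($f{\left(j \right)} = \frac{2 \left(-2\right) \left(-3\right) - 3}{j} = \frac{\left(-4\right) \left(-3\right) - 3}{j} = \frac{12 - 3}{j} = \frac{9}{j}$)
$d = - \frac{34930}{9}$ ($d = -2 + \frac{1091}{9 \frac{1}{-32}} = -2 + \frac{1091}{9 \left(- \frac{1}{32}\right)} = -2 + \frac{1091}{- \frac{9}{32}} = -2 + 1091 \left(- \frac{32}{9}\right) = -2 - \frac{34912}{9} = - \frac{34930}{9} \approx -3881.1$)
$\left(d - 640\right) \left(835 - 1394\right) L = \left(- \frac{34930}{9} - 640\right) \left(835 - 1394\right) 22 = \left(- \frac{40690}{9}\right) \left(-559\right) 22 = \frac{22745710}{9} \cdot 22 = \frac{500405620}{9}$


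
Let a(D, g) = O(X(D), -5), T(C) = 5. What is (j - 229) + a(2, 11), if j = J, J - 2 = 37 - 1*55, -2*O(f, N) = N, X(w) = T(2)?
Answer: -485/2 ≈ -242.50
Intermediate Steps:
X(w) = 5
O(f, N) = -N/2
a(D, g) = 5/2 (a(D, g) = -1/2*(-5) = 5/2)
J = -16 (J = 2 + (37 - 1*55) = 2 + (37 - 55) = 2 - 18 = -16)
j = -16
(j - 229) + a(2, 11) = (-16 - 229) + 5/2 = -245 + 5/2 = -485/2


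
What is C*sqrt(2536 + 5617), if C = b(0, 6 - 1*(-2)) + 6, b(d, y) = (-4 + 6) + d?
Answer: 8*sqrt(8153) ≈ 722.35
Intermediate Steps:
b(d, y) = 2 + d
C = 8 (C = (2 + 0) + 6 = 2 + 6 = 8)
C*sqrt(2536 + 5617) = 8*sqrt(2536 + 5617) = 8*sqrt(8153)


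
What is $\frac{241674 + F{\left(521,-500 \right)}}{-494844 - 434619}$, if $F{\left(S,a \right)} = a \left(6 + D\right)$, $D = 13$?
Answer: $- \frac{232174}{929463} \approx -0.24979$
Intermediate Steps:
$F{\left(S,a \right)} = 19 a$ ($F{\left(S,a \right)} = a \left(6 + 13\right) = a 19 = 19 a$)
$\frac{241674 + F{\left(521,-500 \right)}}{-494844 - 434619} = \frac{241674 + 19 \left(-500\right)}{-494844 - 434619} = \frac{241674 - 9500}{-929463} = 232174 \left(- \frac{1}{929463}\right) = - \frac{232174}{929463}$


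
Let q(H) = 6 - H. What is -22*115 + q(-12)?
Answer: -2512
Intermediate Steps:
-22*115 + q(-12) = -22*115 + (6 - 1*(-12)) = -2530 + (6 + 12) = -2530 + 18 = -2512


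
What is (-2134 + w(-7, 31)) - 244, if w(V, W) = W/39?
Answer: -92711/39 ≈ -2377.2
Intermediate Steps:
w(V, W) = W/39 (w(V, W) = W*(1/39) = W/39)
(-2134 + w(-7, 31)) - 244 = (-2134 + (1/39)*31) - 244 = (-2134 + 31/39) - 244 = -83195/39 - 244 = -92711/39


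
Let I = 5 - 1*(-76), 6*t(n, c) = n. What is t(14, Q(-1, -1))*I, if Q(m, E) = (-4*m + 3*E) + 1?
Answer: 189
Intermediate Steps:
Q(m, E) = 1 - 4*m + 3*E
t(n, c) = n/6
I = 81 (I = 5 + 76 = 81)
t(14, Q(-1, -1))*I = ((1/6)*14)*81 = (7/3)*81 = 189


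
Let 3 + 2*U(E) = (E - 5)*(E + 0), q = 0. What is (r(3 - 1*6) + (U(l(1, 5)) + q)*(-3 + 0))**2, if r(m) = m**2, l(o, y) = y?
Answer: 729/4 ≈ 182.25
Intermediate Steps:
U(E) = -3/2 + E*(-5 + E)/2 (U(E) = -3/2 + ((E - 5)*(E + 0))/2 = -3/2 + ((-5 + E)*E)/2 = -3/2 + (E*(-5 + E))/2 = -3/2 + E*(-5 + E)/2)
(r(3 - 1*6) + (U(l(1, 5)) + q)*(-3 + 0))**2 = ((3 - 1*6)**2 + ((-3/2 + (1/2)*5**2 - 5/2*5) + 0)*(-3 + 0))**2 = ((3 - 6)**2 + ((-3/2 + (1/2)*25 - 25/2) + 0)*(-3))**2 = ((-3)**2 + ((-3/2 + 25/2 - 25/2) + 0)*(-3))**2 = (9 + (-3/2 + 0)*(-3))**2 = (9 - 3/2*(-3))**2 = (9 + 9/2)**2 = (27/2)**2 = 729/4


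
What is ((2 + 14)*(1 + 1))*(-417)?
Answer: -13344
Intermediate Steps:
((2 + 14)*(1 + 1))*(-417) = (16*2)*(-417) = 32*(-417) = -13344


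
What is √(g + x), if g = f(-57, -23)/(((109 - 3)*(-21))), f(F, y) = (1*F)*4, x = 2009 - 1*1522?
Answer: √67045265/371 ≈ 22.070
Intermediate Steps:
x = 487 (x = 2009 - 1522 = 487)
f(F, y) = 4*F (f(F, y) = F*4 = 4*F)
g = 38/371 (g = (4*(-57))/(((109 - 3)*(-21))) = -228/(106*(-21)) = -228/(-2226) = -228*(-1/2226) = 38/371 ≈ 0.10243)
√(g + x) = √(38/371 + 487) = √(180715/371) = √67045265/371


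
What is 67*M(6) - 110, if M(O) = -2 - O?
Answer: -646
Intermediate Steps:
67*M(6) - 110 = 67*(-2 - 1*6) - 110 = 67*(-2 - 6) - 110 = 67*(-8) - 110 = -536 - 110 = -646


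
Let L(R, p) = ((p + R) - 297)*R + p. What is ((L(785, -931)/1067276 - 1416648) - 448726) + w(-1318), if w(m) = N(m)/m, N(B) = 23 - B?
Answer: -327995887824812/175833721 ≈ -1.8654e+6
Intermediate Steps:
L(R, p) = p + R*(-297 + R + p) (L(R, p) = ((R + p) - 297)*R + p = (-297 + R + p)*R + p = R*(-297 + R + p) + p = p + R*(-297 + R + p))
w(m) = (23 - m)/m
((L(785, -931)/1067276 - 1416648) - 448726) + w(-1318) = (((-931 + 785**2 - 297*785 + 785*(-931))/1067276 - 1416648) - 448726) + (23 - 1*(-1318))/(-1318) = (((-931 + 616225 - 233145 - 730835)*(1/1067276) - 1416648) - 448726) - (23 + 1318)/1318 = ((-348686*1/1067276 - 1416648) - 448726) - 1/1318*1341 = ((-174343/533638 - 1416648) - 448726) - 1341/1318 = (-755977379767/533638 - 448726) - 1341/1318 = -995434624955/533638 - 1341/1318 = -327995887824812/175833721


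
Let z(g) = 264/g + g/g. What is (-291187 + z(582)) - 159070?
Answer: -43674788/97 ≈ -4.5026e+5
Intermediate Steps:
z(g) = 1 + 264/g (z(g) = 264/g + 1 = 1 + 264/g)
(-291187 + z(582)) - 159070 = (-291187 + (264 + 582)/582) - 159070 = (-291187 + (1/582)*846) - 159070 = (-291187 + 141/97) - 159070 = -28244998/97 - 159070 = -43674788/97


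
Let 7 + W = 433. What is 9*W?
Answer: 3834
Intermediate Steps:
W = 426 (W = -7 + 433 = 426)
9*W = 9*426 = 3834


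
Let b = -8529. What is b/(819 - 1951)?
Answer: 8529/1132 ≈ 7.5345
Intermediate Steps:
b/(819 - 1951) = -8529/(819 - 1951) = -8529/(-1132) = -8529*(-1/1132) = 8529/1132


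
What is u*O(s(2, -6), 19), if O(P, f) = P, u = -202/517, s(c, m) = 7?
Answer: -1414/517 ≈ -2.7350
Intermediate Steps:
u = -202/517 (u = -202*1/517 = -202/517 ≈ -0.39072)
u*O(s(2, -6), 19) = -202/517*7 = -1414/517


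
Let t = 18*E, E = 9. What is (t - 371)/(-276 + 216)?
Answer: 209/60 ≈ 3.4833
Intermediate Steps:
t = 162 (t = 18*9 = 162)
(t - 371)/(-276 + 216) = (162 - 371)/(-276 + 216) = -209/(-60) = -209*(-1/60) = 209/60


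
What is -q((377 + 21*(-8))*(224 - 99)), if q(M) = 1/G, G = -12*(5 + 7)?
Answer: 1/144 ≈ 0.0069444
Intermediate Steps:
G = -144 (G = -12*12 = -144)
q(M) = -1/144 (q(M) = 1/(-144) = -1/144)
-q((377 + 21*(-8))*(224 - 99)) = -1*(-1/144) = 1/144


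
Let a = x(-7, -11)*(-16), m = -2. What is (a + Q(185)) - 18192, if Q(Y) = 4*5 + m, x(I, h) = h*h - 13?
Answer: -19902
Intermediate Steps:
x(I, h) = -13 + h² (x(I, h) = h² - 13 = -13 + h²)
a = -1728 (a = (-13 + (-11)²)*(-16) = (-13 + 121)*(-16) = 108*(-16) = -1728)
Q(Y) = 18 (Q(Y) = 4*5 - 2 = 20 - 2 = 18)
(a + Q(185)) - 18192 = (-1728 + 18) - 18192 = -1710 - 18192 = -19902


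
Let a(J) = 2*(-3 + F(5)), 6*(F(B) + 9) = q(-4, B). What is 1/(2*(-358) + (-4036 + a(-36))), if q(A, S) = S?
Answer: -3/14323 ≈ -0.00020945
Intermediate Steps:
F(B) = -9 + B/6
a(J) = -67/3 (a(J) = 2*(-3 + (-9 + (⅙)*5)) = 2*(-3 + (-9 + ⅚)) = 2*(-3 - 49/6) = 2*(-67/6) = -67/3)
1/(2*(-358) + (-4036 + a(-36))) = 1/(2*(-358) + (-4036 - 67/3)) = 1/(-716 - 12175/3) = 1/(-14323/3) = -3/14323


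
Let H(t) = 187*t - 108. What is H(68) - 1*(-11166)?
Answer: 23774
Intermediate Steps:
H(t) = -108 + 187*t
H(68) - 1*(-11166) = (-108 + 187*68) - 1*(-11166) = (-108 + 12716) + 11166 = 12608 + 11166 = 23774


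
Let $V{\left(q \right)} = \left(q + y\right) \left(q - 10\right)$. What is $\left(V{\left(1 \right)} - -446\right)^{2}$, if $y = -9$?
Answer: $268324$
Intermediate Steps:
$V{\left(q \right)} = \left(-10 + q\right) \left(-9 + q\right)$ ($V{\left(q \right)} = \left(q - 9\right) \left(q - 10\right) = \left(-9 + q\right) \left(-10 + q\right) = \left(-10 + q\right) \left(-9 + q\right)$)
$\left(V{\left(1 \right)} - -446\right)^{2} = \left(\left(90 + 1^{2} - 19\right) - -446\right)^{2} = \left(\left(90 + 1 - 19\right) + 446\right)^{2} = \left(72 + 446\right)^{2} = 518^{2} = 268324$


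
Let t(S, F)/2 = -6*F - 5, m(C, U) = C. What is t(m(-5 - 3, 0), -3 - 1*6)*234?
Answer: 22932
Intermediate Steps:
t(S, F) = -10 - 12*F (t(S, F) = 2*(-6*F - 5) = 2*(-5 - 6*F) = -10 - 12*F)
t(m(-5 - 3, 0), -3 - 1*6)*234 = (-10 - 12*(-3 - 1*6))*234 = (-10 - 12*(-3 - 6))*234 = (-10 - 12*(-9))*234 = (-10 + 108)*234 = 98*234 = 22932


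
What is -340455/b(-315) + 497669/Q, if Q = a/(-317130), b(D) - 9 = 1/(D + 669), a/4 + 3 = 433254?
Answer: -118642370881445/920513958 ≈ -1.2889e+5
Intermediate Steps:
a = 1733004 (a = -12 + 4*433254 = -12 + 1733016 = 1733004)
b(D) = 9 + 1/(669 + D) (b(D) = 9 + 1/(D + 669) = 9 + 1/(669 + D))
Q = -288834/52855 (Q = 1733004/(-317130) = 1733004*(-1/317130) = -288834/52855 ≈ -5.4646)
-340455/b(-315) + 497669/Q = -340455*(669 - 315)/(6022 + 9*(-315)) + 497669/(-288834/52855) = -340455*354/(6022 - 2835) + 497669*(-52855/288834) = -340455/((1/354)*3187) - 26304294995/288834 = -340455/3187/354 - 26304294995/288834 = -340455*354/3187 - 26304294995/288834 = -120521070/3187 - 26304294995/288834 = -118642370881445/920513958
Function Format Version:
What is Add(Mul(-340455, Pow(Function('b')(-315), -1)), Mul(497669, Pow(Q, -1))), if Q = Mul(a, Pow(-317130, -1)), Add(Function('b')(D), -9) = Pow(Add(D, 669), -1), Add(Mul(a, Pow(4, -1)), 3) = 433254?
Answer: Rational(-118642370881445, 920513958) ≈ -1.2889e+5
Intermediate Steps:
a = 1733004 (a = Add(-12, Mul(4, 433254)) = Add(-12, 1733016) = 1733004)
Function('b')(D) = Add(9, Pow(Add(669, D), -1)) (Function('b')(D) = Add(9, Pow(Add(D, 669), -1)) = Add(9, Pow(Add(669, D), -1)))
Q = Rational(-288834, 52855) (Q = Mul(1733004, Pow(-317130, -1)) = Mul(1733004, Rational(-1, 317130)) = Rational(-288834, 52855) ≈ -5.4646)
Add(Mul(-340455, Pow(Function('b')(-315), -1)), Mul(497669, Pow(Q, -1))) = Add(Mul(-340455, Pow(Mul(Pow(Add(669, -315), -1), Add(6022, Mul(9, -315))), -1)), Mul(497669, Pow(Rational(-288834, 52855), -1))) = Add(Mul(-340455, Pow(Mul(Pow(354, -1), Add(6022, -2835)), -1)), Mul(497669, Rational(-52855, 288834))) = Add(Mul(-340455, Pow(Mul(Rational(1, 354), 3187), -1)), Rational(-26304294995, 288834)) = Add(Mul(-340455, Pow(Rational(3187, 354), -1)), Rational(-26304294995, 288834)) = Add(Mul(-340455, Rational(354, 3187)), Rational(-26304294995, 288834)) = Add(Rational(-120521070, 3187), Rational(-26304294995, 288834)) = Rational(-118642370881445, 920513958)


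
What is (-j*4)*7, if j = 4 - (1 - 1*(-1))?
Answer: -56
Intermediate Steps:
j = 2 (j = 4 - (1 + 1) = 4 - 1*2 = 4 - 2 = 2)
(-j*4)*7 = (-1*2*4)*7 = -2*4*7 = -8*7 = -56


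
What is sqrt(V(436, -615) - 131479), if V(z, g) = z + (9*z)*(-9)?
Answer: I*sqrt(166359) ≈ 407.87*I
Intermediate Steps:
V(z, g) = -80*z (V(z, g) = z - 81*z = -80*z)
sqrt(V(436, -615) - 131479) = sqrt(-80*436 - 131479) = sqrt(-34880 - 131479) = sqrt(-166359) = I*sqrt(166359)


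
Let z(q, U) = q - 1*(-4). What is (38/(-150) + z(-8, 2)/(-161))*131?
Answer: -361429/12075 ≈ -29.932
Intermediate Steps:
z(q, U) = 4 + q (z(q, U) = q + 4 = 4 + q)
(38/(-150) + z(-8, 2)/(-161))*131 = (38/(-150) + (4 - 8)/(-161))*131 = (38*(-1/150) - 4*(-1/161))*131 = (-19/75 + 4/161)*131 = -2759/12075*131 = -361429/12075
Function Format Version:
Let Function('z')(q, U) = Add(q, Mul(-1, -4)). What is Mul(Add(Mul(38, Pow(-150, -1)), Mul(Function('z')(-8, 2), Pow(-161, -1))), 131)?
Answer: Rational(-361429, 12075) ≈ -29.932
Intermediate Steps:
Function('z')(q, U) = Add(4, q) (Function('z')(q, U) = Add(q, 4) = Add(4, q))
Mul(Add(Mul(38, Pow(-150, -1)), Mul(Function('z')(-8, 2), Pow(-161, -1))), 131) = Mul(Add(Mul(38, Pow(-150, -1)), Mul(Add(4, -8), Pow(-161, -1))), 131) = Mul(Add(Mul(38, Rational(-1, 150)), Mul(-4, Rational(-1, 161))), 131) = Mul(Add(Rational(-19, 75), Rational(4, 161)), 131) = Mul(Rational(-2759, 12075), 131) = Rational(-361429, 12075)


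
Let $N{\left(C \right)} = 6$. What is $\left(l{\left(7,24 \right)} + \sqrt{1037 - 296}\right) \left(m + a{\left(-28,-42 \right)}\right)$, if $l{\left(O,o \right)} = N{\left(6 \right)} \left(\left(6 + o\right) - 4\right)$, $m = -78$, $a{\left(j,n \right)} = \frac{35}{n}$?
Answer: $-12298 - \frac{473 \sqrt{741}}{6} \approx -14444.0$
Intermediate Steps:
$l{\left(O,o \right)} = 12 + 6 o$ ($l{\left(O,o \right)} = 6 \left(\left(6 + o\right) - 4\right) = 6 \left(2 + o\right) = 12 + 6 o$)
$\left(l{\left(7,24 \right)} + \sqrt{1037 - 296}\right) \left(m + a{\left(-28,-42 \right)}\right) = \left(\left(12 + 6 \cdot 24\right) + \sqrt{1037 - 296}\right) \left(-78 + \frac{35}{-42}\right) = \left(\left(12 + 144\right) + \sqrt{741}\right) \left(-78 + 35 \left(- \frac{1}{42}\right)\right) = \left(156 + \sqrt{741}\right) \left(-78 - \frac{5}{6}\right) = \left(156 + \sqrt{741}\right) \left(- \frac{473}{6}\right) = -12298 - \frac{473 \sqrt{741}}{6}$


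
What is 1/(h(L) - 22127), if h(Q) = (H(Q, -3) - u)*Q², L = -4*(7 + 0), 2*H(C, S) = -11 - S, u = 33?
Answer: -1/51135 ≈ -1.9556e-5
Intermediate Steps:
H(C, S) = -11/2 - S/2 (H(C, S) = (-11 - S)/2 = -11/2 - S/2)
L = -28 (L = -4*7 = -28)
h(Q) = -37*Q² (h(Q) = ((-11/2 - ½*(-3)) - 1*33)*Q² = ((-11/2 + 3/2) - 33)*Q² = (-4 - 33)*Q² = -37*Q²)
1/(h(L) - 22127) = 1/(-37*(-28)² - 22127) = 1/(-37*784 - 22127) = 1/(-29008 - 22127) = 1/(-51135) = -1/51135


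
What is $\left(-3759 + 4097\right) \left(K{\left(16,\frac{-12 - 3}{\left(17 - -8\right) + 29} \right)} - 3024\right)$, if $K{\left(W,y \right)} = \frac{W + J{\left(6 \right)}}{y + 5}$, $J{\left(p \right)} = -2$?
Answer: $- \frac{86794344}{85} \approx -1.0211 \cdot 10^{6}$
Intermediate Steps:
$K{\left(W,y \right)} = \frac{-2 + W}{5 + y}$ ($K{\left(W,y \right)} = \frac{W - 2}{y + 5} = \frac{-2 + W}{5 + y}$)
$\left(-3759 + 4097\right) \left(K{\left(16,\frac{-12 - 3}{\left(17 - -8\right) + 29} \right)} - 3024\right) = \left(-3759 + 4097\right) \left(\frac{-2 + 16}{5 + \frac{-12 - 3}{\left(17 - -8\right) + 29}} - 3024\right) = 338 \left(\frac{1}{5 - \frac{15}{\left(17 + 8\right) + 29}} \cdot 14 - 3024\right) = 338 \left(\frac{1}{5 - \frac{15}{25 + 29}} \cdot 14 - 3024\right) = 338 \left(\frac{1}{5 - \frac{15}{54}} \cdot 14 - 3024\right) = 338 \left(\frac{1}{5 - \frac{5}{18}} \cdot 14 - 3024\right) = 338 \left(\frac{1}{\frac{85}{18}} \cdot 14 - 3024\right) = 338 \left(\frac{18}{85} \cdot 14 - 3024\right) = 338 \left(\frac{252}{85} - 3024\right) = 338 \left(- \frac{256788}{85}\right) = - \frac{86794344}{85}$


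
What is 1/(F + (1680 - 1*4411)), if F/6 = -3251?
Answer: -1/22237 ≈ -4.4970e-5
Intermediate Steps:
F = -19506 (F = 6*(-3251) = -19506)
1/(F + (1680 - 1*4411)) = 1/(-19506 + (1680 - 1*4411)) = 1/(-19506 + (1680 - 4411)) = 1/(-19506 - 2731) = 1/(-22237) = -1/22237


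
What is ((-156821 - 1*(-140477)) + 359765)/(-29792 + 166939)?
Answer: 343421/137147 ≈ 2.5040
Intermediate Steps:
((-156821 - 1*(-140477)) + 359765)/(-29792 + 166939) = ((-156821 + 140477) + 359765)/137147 = (-16344 + 359765)*(1/137147) = 343421*(1/137147) = 343421/137147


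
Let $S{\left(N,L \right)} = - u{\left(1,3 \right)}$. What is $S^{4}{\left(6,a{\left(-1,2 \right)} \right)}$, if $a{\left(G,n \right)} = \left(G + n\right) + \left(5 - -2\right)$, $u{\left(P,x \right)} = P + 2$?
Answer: $81$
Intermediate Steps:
$u{\left(P,x \right)} = 2 + P$
$a{\left(G,n \right)} = 7 + G + n$ ($a{\left(G,n \right)} = \left(G + n\right) + \left(5 + 2\right) = \left(G + n\right) + 7 = 7 + G + n$)
$S{\left(N,L \right)} = -3$ ($S{\left(N,L \right)} = - (2 + 1) = \left(-1\right) 3 = -3$)
$S^{4}{\left(6,a{\left(-1,2 \right)} \right)} = \left(-3\right)^{4} = 81$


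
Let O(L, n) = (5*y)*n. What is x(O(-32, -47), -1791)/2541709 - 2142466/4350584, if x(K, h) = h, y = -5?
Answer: -2726658505169/5528959254028 ≈ -0.49316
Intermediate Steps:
O(L, n) = -25*n (O(L, n) = (5*(-5))*n = -25*n)
x(O(-32, -47), -1791)/2541709 - 2142466/4350584 = -1791/2541709 - 2142466/4350584 = -1791*1/2541709 - 2142466*1/4350584 = -1791/2541709 - 1071233/2175292 = -2726658505169/5528959254028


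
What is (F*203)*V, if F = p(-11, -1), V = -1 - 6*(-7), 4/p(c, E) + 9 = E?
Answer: -16646/5 ≈ -3329.2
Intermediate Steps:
p(c, E) = 4/(-9 + E)
V = 41 (V = -1 + 42 = 41)
F = -2/5 (F = 4/(-9 - 1) = 4/(-10) = 4*(-1/10) = -2/5 ≈ -0.40000)
(F*203)*V = -2/5*203*41 = -406/5*41 = -16646/5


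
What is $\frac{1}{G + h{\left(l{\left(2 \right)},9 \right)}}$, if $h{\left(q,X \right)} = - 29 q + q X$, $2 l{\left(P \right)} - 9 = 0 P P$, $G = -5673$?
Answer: $- \frac{1}{5763} \approx -0.00017352$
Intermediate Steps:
$l{\left(P \right)} = \frac{9}{2}$ ($l{\left(P \right)} = \frac{9}{2} + \frac{0 P P}{2} = \frac{9}{2} + \frac{0 P}{2} = \frac{9}{2} + \frac{1}{2} \cdot 0 = \frac{9}{2} + 0 = \frac{9}{2}$)
$h{\left(q,X \right)} = - 29 q + X q$
$\frac{1}{G + h{\left(l{\left(2 \right)},9 \right)}} = \frac{1}{-5673 + \frac{9 \left(-29 + 9\right)}{2}} = \frac{1}{-5673 + \frac{9}{2} \left(-20\right)} = \frac{1}{-5673 - 90} = \frac{1}{-5763} = - \frac{1}{5763}$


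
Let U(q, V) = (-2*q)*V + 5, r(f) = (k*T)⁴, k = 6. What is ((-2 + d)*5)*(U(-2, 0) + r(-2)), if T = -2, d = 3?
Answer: 103705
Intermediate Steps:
r(f) = 20736 (r(f) = (6*(-2))⁴ = (-12)⁴ = 20736)
U(q, V) = 5 - 2*V*q (U(q, V) = -2*V*q + 5 = 5 - 2*V*q)
((-2 + d)*5)*(U(-2, 0) + r(-2)) = ((-2 + 3)*5)*((5 - 2*0*(-2)) + 20736) = (1*5)*((5 + 0) + 20736) = 5*(5 + 20736) = 5*20741 = 103705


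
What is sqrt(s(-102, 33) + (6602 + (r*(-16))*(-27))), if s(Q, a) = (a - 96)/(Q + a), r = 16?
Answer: sqrt(7149389)/23 ≈ 116.25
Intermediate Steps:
s(Q, a) = (-96 + a)/(Q + a)
sqrt(s(-102, 33) + (6602 + (r*(-16))*(-27))) = sqrt((-96 + 33)/(-102 + 33) + (6602 + (16*(-16))*(-27))) = sqrt(-63/(-69) + (6602 - 256*(-27))) = sqrt(-1/69*(-63) + (6602 + 6912)) = sqrt(21/23 + 13514) = sqrt(310843/23) = sqrt(7149389)/23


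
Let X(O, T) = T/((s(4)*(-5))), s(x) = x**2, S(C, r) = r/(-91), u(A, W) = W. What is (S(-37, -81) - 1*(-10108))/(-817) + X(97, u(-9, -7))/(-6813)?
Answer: -501387721789/40522088880 ≈ -12.373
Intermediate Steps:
S(C, r) = -r/91 (S(C, r) = r*(-1/91) = -r/91)
X(O, T) = -T/80 (X(O, T) = T/((4**2*(-5))) = T/((16*(-5))) = T/(-80) = T*(-1/80) = -T/80)
(S(-37, -81) - 1*(-10108))/(-817) + X(97, u(-9, -7))/(-6813) = (-1/91*(-81) - 1*(-10108))/(-817) - 1/80*(-7)/(-6813) = (81/91 + 10108)*(-1/817) + (7/80)*(-1/6813) = (919909/91)*(-1/817) - 7/545040 = -919909/74347 - 7/545040 = -501387721789/40522088880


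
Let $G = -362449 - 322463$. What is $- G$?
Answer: $684912$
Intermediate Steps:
$G = -684912$ ($G = -362449 - 322463 = -684912$)
$- G = \left(-1\right) \left(-684912\right) = 684912$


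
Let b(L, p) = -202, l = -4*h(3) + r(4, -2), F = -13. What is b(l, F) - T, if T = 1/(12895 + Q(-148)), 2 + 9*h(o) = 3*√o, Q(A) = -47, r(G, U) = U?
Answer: -2595297/12848 ≈ -202.00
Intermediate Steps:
h(o) = -2/9 + √o/3 (h(o) = -2/9 + (3*√o)/9 = -2/9 + √o/3)
T = 1/12848 (T = 1/(12895 - 47) = 1/12848 ≈ 7.7833e-5)
l = -10/9 - 4*√3/3 (l = -4*(-2/9 + √3/3) - 2 = (8/9 - 4*√3/3) - 2 = -10/9 - 4*√3/3 ≈ -3.4205)
b(l, F) - T = -202 - 1*1/12848 = -202 - 1/12848 = -2595297/12848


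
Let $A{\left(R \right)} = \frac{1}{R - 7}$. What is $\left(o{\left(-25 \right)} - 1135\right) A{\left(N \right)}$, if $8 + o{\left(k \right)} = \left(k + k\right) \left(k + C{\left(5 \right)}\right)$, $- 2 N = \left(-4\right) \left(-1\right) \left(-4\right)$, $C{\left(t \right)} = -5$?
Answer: $357$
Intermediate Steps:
$N = 8$ ($N = - \frac{\left(-4\right) \left(-1\right) \left(-4\right)}{2} = - \frac{4 \left(-4\right)}{2} = \left(- \frac{1}{2}\right) \left(-16\right) = 8$)
$o{\left(k \right)} = -8 + 2 k \left(-5 + k\right)$ ($o{\left(k \right)} = -8 + \left(k + k\right) \left(k - 5\right) = -8 + 2 k \left(-5 + k\right)$)
$A{\left(R \right)} = \frac{1}{-7 + R}$
$\left(o{\left(-25 \right)} - 1135\right) A{\left(N \right)} = \frac{\left(-8 - -250 + 2 \left(-25\right)^{2}\right) - 1135}{-7 + 8} = \frac{\left(-8 + 250 + 2 \cdot 625\right) - 1135}{1} = \left(\left(-8 + 250 + 1250\right) - 1135\right) 1 = \left(1492 - 1135\right) 1 = 357 \cdot 1 = 357$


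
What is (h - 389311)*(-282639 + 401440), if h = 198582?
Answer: -22658795929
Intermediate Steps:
(h - 389311)*(-282639 + 401440) = (198582 - 389311)*(-282639 + 401440) = -190729*118801 = -22658795929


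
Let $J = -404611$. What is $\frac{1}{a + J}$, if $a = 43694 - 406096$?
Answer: $- \frac{1}{767013} \approx -1.3038 \cdot 10^{-6}$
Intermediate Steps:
$a = -362402$
$\frac{1}{a + J} = \frac{1}{-362402 - 404611} = \frac{1}{-767013} = - \frac{1}{767013}$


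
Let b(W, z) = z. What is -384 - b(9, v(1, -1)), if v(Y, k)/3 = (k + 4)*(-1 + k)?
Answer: -366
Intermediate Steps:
v(Y, k) = 3*(-1 + k)*(4 + k) (v(Y, k) = 3*((k + 4)*(-1 + k)) = 3*((4 + k)*(-1 + k)) = 3*((-1 + k)*(4 + k)) = 3*(-1 + k)*(4 + k))
-384 - b(9, v(1, -1)) = -384 - (-12 + 3*(-1)² + 9*(-1)) = -384 - (-12 + 3*1 - 9) = -384 - (-12 + 3 - 9) = -384 - 1*(-18) = -384 + 18 = -366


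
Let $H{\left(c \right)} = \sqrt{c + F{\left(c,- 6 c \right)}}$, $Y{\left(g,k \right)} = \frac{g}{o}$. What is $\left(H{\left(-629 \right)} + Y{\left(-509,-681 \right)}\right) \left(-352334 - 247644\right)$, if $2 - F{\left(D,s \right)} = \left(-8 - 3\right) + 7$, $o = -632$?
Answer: $- \frac{152694401}{316} - 599978 i \sqrt{623} \approx -4.8321 \cdot 10^{5} - 1.4975 \cdot 10^{7} i$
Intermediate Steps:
$F{\left(D,s \right)} = 6$ ($F{\left(D,s \right)} = 2 - \left(\left(-8 - 3\right) + 7\right) = 2 - \left(-11 + 7\right) = 2 - -4 = 2 + 4 = 6$)
$Y{\left(g,k \right)} = - \frac{g}{632}$ ($Y{\left(g,k \right)} = \frac{g}{-632} = g \left(- \frac{1}{632}\right) = - \frac{g}{632}$)
$H{\left(c \right)} = \sqrt{6 + c}$ ($H{\left(c \right)} = \sqrt{c + 6} = \sqrt{6 + c}$)
$\left(H{\left(-629 \right)} + Y{\left(-509,-681 \right)}\right) \left(-352334 - 247644\right) = \left(\sqrt{6 - 629} - - \frac{509}{632}\right) \left(-352334 - 247644\right) = \left(\sqrt{-623} + \frac{509}{632}\right) \left(-599978\right) = \left(i \sqrt{623} + \frac{509}{632}\right) \left(-599978\right) = \left(\frac{509}{632} + i \sqrt{623}\right) \left(-599978\right) = - \frac{152694401}{316} - 599978 i \sqrt{623}$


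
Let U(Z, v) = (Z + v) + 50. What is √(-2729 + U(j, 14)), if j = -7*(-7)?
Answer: 2*I*√654 ≈ 51.147*I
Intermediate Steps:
j = 49
U(Z, v) = 50 + Z + v
√(-2729 + U(j, 14)) = √(-2729 + (50 + 49 + 14)) = √(-2729 + 113) = √(-2616) = 2*I*√654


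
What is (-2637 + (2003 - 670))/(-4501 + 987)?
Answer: 652/1757 ≈ 0.37109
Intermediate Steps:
(-2637 + (2003 - 670))/(-4501 + 987) = (-2637 + 1333)/(-3514) = -1304*(-1/3514) = 652/1757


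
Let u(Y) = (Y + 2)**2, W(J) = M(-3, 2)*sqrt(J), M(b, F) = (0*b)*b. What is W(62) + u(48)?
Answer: 2500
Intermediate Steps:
M(b, F) = 0 (M(b, F) = 0*b = 0)
W(J) = 0 (W(J) = 0*sqrt(J) = 0)
u(Y) = (2 + Y)**2
W(62) + u(48) = 0 + (2 + 48)**2 = 0 + 50**2 = 0 + 2500 = 2500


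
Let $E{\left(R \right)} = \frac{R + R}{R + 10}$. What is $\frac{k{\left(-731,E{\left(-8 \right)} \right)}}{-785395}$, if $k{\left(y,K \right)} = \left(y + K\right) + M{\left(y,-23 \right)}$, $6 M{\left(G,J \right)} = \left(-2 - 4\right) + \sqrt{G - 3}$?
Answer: $\frac{148}{157079} - \frac{i \sqrt{734}}{4712370} \approx 0.0009422 - 5.7492 \cdot 10^{-6} i$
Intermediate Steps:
$E{\left(R \right)} = \frac{2 R}{10 + R}$
$M{\left(G,J \right)} = -1 + \frac{\sqrt{-3 + G}}{6}$ ($M{\left(G,J \right)} = \frac{\left(-2 - 4\right) + \sqrt{G - 3}}{6} = \frac{-6 + \sqrt{-3 + G}}{6} = -1 + \frac{\sqrt{-3 + G}}{6}$)
$k{\left(y,K \right)} = -1 + K + y + \frac{\sqrt{-3 + y}}{6}$ ($k{\left(y,K \right)} = \left(y + K\right) + \left(-1 + \frac{\sqrt{-3 + y}}{6}\right) = \left(K + y\right) + \left(-1 + \frac{\sqrt{-3 + y}}{6}\right) = -1 + K + y + \frac{\sqrt{-3 + y}}{6}$)
$\frac{k{\left(-731,E{\left(-8 \right)} \right)}}{-785395} = \frac{-1 + 2 \left(-8\right) \frac{1}{10 - 8} - 731 + \frac{\sqrt{-3 - 731}}{6}}{-785395} = \left(-1 + 2 \left(-8\right) \frac{1}{2} - 731 + \frac{\sqrt{-734}}{6}\right) \left(- \frac{1}{785395}\right) = \left(-1 + 2 \left(-8\right) \frac{1}{2} - 731 + \frac{i \sqrt{734}}{6}\right) \left(- \frac{1}{785395}\right) = \left(-1 - 8 - 731 + \frac{i \sqrt{734}}{6}\right) \left(- \frac{1}{785395}\right) = \left(-740 + \frac{i \sqrt{734}}{6}\right) \left(- \frac{1}{785395}\right) = \frac{148}{157079} - \frac{i \sqrt{734}}{4712370}$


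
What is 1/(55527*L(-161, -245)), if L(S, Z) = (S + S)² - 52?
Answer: 1/5754374064 ≈ 1.7378e-10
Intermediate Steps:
L(S, Z) = -52 + 4*S² (L(S, Z) = (2*S)² - 52 = 4*S² - 52 = -52 + 4*S²)
1/(55527*L(-161, -245)) = 1/(55527*(-52 + 4*(-161)²)) = 1/(55527*(-52 + 4*25921)) = 1/(55527*(-52 + 103684)) = (1/55527)/103632 = (1/55527)*(1/103632) = 1/5754374064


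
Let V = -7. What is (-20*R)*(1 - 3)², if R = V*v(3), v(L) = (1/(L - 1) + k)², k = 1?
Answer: 1260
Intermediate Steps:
v(L) = (1 + 1/(-1 + L))² (v(L) = (1/(L - 1) + 1)² = (1/(-1 + L) + 1)² = (1 + 1/(-1 + L))²)
R = -63/4 (R = -7*3²/(-1 + 3)² = -63/2² = -63/4 ≈ -15.750)
(-20*R)*(1 - 3)² = (-20*(-63/4))*(1 - 3)² = 315*(-2)² = 315*4 = 1260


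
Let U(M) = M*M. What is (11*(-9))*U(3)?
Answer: -891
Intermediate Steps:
U(M) = M**2
(11*(-9))*U(3) = (11*(-9))*3**2 = -99*9 = -891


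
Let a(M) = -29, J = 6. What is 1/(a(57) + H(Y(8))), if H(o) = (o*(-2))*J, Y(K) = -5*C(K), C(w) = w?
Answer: 1/451 ≈ 0.0022173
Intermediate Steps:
Y(K) = -5*K
H(o) = -12*o (H(o) = (o*(-2))*6 = -2*o*6 = -12*o)
1/(a(57) + H(Y(8))) = 1/(-29 - (-60)*8) = 1/(-29 - 12*(-40)) = 1/(-29 + 480) = 1/451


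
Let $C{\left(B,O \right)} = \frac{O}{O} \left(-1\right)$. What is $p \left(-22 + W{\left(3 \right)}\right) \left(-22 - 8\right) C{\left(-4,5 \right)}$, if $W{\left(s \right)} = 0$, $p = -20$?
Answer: $13200$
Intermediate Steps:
$C{\left(B,O \right)} = -1$ ($C{\left(B,O \right)} = 1 \left(-1\right) = -1$)
$p \left(-22 + W{\left(3 \right)}\right) \left(-22 - 8\right) C{\left(-4,5 \right)} = - 20 \left(-22 + 0\right) \left(-22 - 8\right) \left(-1\right) = - 20 \left(\left(-22\right) \left(-30\right)\right) \left(-1\right) = \left(-20\right) 660 \left(-1\right) = \left(-13200\right) \left(-1\right) = 13200$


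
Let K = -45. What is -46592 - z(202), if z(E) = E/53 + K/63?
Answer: -17286781/371 ≈ -46595.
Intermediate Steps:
z(E) = -5/7 + E/53 (z(E) = E/53 - 45/63 = E*(1/53) - 45*1/63 = E/53 - 5/7 = -5/7 + E/53)
-46592 - z(202) = -46592 - (-5/7 + (1/53)*202) = -46592 - (-5/7 + 202/53) = -46592 - 1*1149/371 = -46592 - 1149/371 = -17286781/371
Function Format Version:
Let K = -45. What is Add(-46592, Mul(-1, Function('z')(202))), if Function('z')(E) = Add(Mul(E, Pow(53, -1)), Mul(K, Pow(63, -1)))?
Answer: Rational(-17286781, 371) ≈ -46595.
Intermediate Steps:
Function('z')(E) = Add(Rational(-5, 7), Mul(Rational(1, 53), E)) (Function('z')(E) = Add(Mul(E, Pow(53, -1)), Mul(-45, Pow(63, -1))) = Add(Mul(E, Rational(1, 53)), Mul(-45, Rational(1, 63))) = Add(Mul(Rational(1, 53), E), Rational(-5, 7)) = Add(Rational(-5, 7), Mul(Rational(1, 53), E)))
Add(-46592, Mul(-1, Function('z')(202))) = Add(-46592, Mul(-1, Add(Rational(-5, 7), Mul(Rational(1, 53), 202)))) = Add(-46592, Mul(-1, Add(Rational(-5, 7), Rational(202, 53)))) = Add(-46592, Mul(-1, Rational(1149, 371))) = Add(-46592, Rational(-1149, 371)) = Rational(-17286781, 371)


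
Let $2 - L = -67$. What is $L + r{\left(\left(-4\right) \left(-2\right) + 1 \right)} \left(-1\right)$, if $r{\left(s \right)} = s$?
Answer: $60$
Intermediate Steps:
$L = 69$ ($L = 2 - -67 = 2 + 67 = 69$)
$L + r{\left(\left(-4\right) \left(-2\right) + 1 \right)} \left(-1\right) = 69 + \left(\left(-4\right) \left(-2\right) + 1\right) \left(-1\right) = 69 + \left(8 + 1\right) \left(-1\right) = 69 + 9 \left(-1\right) = 69 - 9 = 60$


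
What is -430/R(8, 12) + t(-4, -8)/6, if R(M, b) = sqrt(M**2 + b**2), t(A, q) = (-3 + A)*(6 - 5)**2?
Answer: -7/6 - 215*sqrt(13)/26 ≈ -30.982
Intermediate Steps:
t(A, q) = -3 + A (t(A, q) = (-3 + A)*1**2 = (-3 + A)*1 = -3 + A)
-430/R(8, 12) + t(-4, -8)/6 = -430/sqrt(8**2 + 12**2) + (-3 - 4)/6 = -430/sqrt(64 + 144) - 7*1/6 = -430*sqrt(13)/52 - 7/6 = -215*sqrt(13)/26 - 7/6 = -7/6 - 215*sqrt(13)/26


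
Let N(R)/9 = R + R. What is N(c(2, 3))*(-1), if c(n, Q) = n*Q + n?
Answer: -144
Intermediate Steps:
c(n, Q) = n + Q*n (c(n, Q) = Q*n + n = n + Q*n)
N(R) = 18*R (N(R) = 9*(R + R) = 9*(2*R) = 18*R)
N(c(2, 3))*(-1) = (18*(2*(1 + 3)))*(-1) = (18*(2*4))*(-1) = (18*8)*(-1) = 144*(-1) = -144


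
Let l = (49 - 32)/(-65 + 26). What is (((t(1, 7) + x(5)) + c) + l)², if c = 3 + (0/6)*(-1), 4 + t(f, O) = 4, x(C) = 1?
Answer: 19321/1521 ≈ 12.703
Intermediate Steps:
t(f, O) = 0 (t(f, O) = -4 + 4 = 0)
c = 3 (c = 3 + (0*(⅙))*(-1) = 3 + 0*(-1) = 3 + 0 = 3)
l = -17/39 (l = 17/(-39) = 17*(-1/39) = -17/39 ≈ -0.43590)
(((t(1, 7) + x(5)) + c) + l)² = (((0 + 1) + 3) - 17/39)² = ((1 + 3) - 17/39)² = (4 - 17/39)² = (139/39)² = 19321/1521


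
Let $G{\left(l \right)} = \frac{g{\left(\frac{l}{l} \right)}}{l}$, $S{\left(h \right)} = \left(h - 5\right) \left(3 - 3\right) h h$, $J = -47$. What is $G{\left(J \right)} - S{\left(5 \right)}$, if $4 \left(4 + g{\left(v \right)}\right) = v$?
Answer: $\frac{15}{188} \approx 0.079787$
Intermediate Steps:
$g{\left(v \right)} = -4 + \frac{v}{4}$
$S{\left(h \right)} = 0$ ($S{\left(h \right)} = \left(-5 + h\right) 0 h h = 0 h h = 0 h = 0$)
$G{\left(l \right)} = - \frac{15}{4 l}$ ($G{\left(l \right)} = \frac{-4 + \frac{l \frac{1}{l}}{4}}{l} = \frac{-4 + \frac{1}{4} \cdot 1}{l} = \frac{-4 + \frac{1}{4}}{l} = - \frac{15}{4 l}$)
$G{\left(J \right)} - S{\left(5 \right)} = - \frac{15}{4 \left(-47\right)} - 0 = \left(- \frac{15}{4}\right) \left(- \frac{1}{47}\right) + 0 = \frac{15}{188} + 0 = \frac{15}{188}$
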